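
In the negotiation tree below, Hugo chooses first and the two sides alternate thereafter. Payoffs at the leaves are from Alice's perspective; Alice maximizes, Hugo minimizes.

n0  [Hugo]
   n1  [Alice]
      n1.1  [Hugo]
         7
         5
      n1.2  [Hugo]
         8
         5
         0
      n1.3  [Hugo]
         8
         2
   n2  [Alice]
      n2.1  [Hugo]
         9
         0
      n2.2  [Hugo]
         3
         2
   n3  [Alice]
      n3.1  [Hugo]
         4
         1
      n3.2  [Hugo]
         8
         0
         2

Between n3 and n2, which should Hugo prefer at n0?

n3

n3.1 (Hugo): min(4, 1) = 1
n3.2 (Hugo): min(8, 0, 2) = 0
n3 (Alice): max(1, 0) = 1
n2.1 (Hugo): min(9, 0) = 0
n2.2 (Hugo): min(3, 2) = 2
n2 (Alice): max(0, 2) = 2
Hugo prefers the lower value; n3=1, n2=2. n3 is better since 1 < 2.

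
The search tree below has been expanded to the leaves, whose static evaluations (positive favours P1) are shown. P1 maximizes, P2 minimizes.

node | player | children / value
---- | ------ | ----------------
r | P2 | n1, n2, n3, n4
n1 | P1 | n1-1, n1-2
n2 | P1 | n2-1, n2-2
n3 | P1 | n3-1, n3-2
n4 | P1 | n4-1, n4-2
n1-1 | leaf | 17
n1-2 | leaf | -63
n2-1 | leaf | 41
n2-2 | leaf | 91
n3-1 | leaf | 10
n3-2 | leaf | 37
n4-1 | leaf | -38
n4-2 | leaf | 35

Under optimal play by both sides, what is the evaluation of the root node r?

17

n1 (P1): max(17, -63) = 17
n2 (P1): max(41, 91) = 91
n3 (P1): max(10, 37) = 37
n4 (P1): max(-38, 35) = 35
r (P2): min(17, 91, 37, 35) = 17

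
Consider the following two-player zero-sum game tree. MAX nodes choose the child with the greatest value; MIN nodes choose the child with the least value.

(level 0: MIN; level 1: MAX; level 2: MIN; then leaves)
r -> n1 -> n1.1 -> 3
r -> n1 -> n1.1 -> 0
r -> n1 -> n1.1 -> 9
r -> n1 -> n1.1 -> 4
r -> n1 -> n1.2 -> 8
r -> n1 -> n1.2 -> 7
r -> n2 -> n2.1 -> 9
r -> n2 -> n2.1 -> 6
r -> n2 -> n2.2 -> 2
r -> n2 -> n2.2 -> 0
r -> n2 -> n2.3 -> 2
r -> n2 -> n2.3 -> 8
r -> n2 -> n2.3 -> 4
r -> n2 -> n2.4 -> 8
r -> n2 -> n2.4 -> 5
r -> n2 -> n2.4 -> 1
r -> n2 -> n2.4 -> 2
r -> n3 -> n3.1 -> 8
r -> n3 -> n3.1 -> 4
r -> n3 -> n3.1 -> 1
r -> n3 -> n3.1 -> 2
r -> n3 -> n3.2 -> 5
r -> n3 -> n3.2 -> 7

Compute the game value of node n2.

6

n2.1 (MIN): min(9, 6) = 6
n2.2 (MIN): min(2, 0) = 0
n2.3 (MIN): min(2, 8, 4) = 2
n2.4 (MIN): min(8, 5, 1, 2) = 1
n2 (MAX): max(6, 0, 2, 1) = 6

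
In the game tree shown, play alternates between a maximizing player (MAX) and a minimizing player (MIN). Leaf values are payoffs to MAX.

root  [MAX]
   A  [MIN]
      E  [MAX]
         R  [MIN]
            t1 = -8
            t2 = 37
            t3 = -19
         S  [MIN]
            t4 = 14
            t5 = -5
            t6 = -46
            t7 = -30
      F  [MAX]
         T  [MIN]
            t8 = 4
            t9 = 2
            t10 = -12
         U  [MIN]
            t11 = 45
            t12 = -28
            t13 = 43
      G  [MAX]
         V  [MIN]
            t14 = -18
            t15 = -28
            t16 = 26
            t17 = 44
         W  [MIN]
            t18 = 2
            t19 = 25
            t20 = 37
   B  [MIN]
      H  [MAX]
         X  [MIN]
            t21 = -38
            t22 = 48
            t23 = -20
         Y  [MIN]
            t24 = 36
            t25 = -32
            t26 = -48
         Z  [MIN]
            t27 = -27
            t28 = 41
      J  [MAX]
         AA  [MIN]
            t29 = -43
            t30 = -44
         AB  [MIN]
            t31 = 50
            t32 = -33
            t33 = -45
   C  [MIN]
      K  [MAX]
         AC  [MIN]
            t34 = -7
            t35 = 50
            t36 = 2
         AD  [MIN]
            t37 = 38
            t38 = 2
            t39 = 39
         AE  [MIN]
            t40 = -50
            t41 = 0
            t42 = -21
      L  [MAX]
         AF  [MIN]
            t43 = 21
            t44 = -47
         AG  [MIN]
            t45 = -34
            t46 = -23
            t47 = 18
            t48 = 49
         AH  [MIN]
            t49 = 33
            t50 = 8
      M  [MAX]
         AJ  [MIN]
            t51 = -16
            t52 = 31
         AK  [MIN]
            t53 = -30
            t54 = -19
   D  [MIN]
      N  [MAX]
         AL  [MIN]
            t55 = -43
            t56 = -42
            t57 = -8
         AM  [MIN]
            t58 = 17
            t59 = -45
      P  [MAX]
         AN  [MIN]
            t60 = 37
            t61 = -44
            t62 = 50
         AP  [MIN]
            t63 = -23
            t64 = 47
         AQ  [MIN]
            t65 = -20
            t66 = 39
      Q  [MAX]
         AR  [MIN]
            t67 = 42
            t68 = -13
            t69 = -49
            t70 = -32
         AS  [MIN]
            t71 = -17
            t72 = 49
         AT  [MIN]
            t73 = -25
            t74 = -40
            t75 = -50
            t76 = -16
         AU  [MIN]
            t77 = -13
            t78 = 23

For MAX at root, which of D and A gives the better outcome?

AL (MIN): min(-43, -42, -8) = -43
AM (MIN): min(17, -45) = -45
N (MAX): max(-43, -45) = -43
AN (MIN): min(37, -44, 50) = -44
AP (MIN): min(-23, 47) = -23
AQ (MIN): min(-20, 39) = -20
P (MAX): max(-44, -23, -20) = -20
AR (MIN): min(42, -13, -49, -32) = -49
AS (MIN): min(-17, 49) = -17
AT (MIN): min(-25, -40, -50, -16) = -50
AU (MIN): min(-13, 23) = -13
Q (MAX): max(-49, -17, -50, -13) = -13
D (MIN): min(-43, -20, -13) = -43
R (MIN): min(-8, 37, -19) = -19
S (MIN): min(14, -5, -46, -30) = -46
E (MAX): max(-19, -46) = -19
T (MIN): min(4, 2, -12) = -12
U (MIN): min(45, -28, 43) = -28
F (MAX): max(-12, -28) = -12
V (MIN): min(-18, -28, 26, 44) = -28
W (MIN): min(2, 25, 37) = 2
G (MAX): max(-28, 2) = 2
A (MIN): min(-19, -12, 2) = -19
MAX prefers the higher value; D=-43, A=-19. A is better since -19 > -43.

A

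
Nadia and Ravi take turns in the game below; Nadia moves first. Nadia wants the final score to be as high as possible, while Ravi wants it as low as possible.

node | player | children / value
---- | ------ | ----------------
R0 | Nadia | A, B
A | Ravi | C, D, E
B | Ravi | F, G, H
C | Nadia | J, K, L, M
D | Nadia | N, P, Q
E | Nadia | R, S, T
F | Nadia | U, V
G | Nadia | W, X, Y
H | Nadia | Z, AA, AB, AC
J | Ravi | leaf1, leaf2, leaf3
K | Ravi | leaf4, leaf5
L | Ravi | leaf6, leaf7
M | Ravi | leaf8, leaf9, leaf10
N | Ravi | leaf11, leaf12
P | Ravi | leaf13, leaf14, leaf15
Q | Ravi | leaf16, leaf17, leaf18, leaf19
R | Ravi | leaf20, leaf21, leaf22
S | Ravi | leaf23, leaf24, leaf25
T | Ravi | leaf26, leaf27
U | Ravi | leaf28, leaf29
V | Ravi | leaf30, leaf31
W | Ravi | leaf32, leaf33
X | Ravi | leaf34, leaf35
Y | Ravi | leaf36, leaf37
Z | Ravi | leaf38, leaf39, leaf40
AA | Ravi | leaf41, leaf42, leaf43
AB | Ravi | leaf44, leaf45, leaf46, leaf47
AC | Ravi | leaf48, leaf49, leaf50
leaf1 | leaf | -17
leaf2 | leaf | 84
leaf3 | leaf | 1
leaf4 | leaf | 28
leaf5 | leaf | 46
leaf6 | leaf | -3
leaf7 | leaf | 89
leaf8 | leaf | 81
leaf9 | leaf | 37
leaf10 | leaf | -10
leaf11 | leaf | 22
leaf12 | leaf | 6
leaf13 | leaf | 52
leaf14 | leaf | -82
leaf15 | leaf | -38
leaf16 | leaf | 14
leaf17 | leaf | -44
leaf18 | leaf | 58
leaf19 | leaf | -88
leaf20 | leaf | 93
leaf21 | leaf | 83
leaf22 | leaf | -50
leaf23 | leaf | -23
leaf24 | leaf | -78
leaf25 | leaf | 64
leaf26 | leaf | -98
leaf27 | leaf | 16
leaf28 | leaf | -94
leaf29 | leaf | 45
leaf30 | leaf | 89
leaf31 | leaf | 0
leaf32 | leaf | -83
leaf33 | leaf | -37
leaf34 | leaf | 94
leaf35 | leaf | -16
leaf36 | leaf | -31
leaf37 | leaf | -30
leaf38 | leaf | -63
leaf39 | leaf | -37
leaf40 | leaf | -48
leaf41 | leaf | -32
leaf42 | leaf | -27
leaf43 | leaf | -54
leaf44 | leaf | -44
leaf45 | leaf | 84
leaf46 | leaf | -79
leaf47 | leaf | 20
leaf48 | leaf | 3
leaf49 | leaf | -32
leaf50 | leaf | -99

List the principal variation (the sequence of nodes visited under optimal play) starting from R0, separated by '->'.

R0 -> A -> E -> R -> leaf22

J (Ravi): min(-17, 84, 1) = -17
K (Ravi): min(28, 46) = 28
L (Ravi): min(-3, 89) = -3
M (Ravi): min(81, 37, -10) = -10
C (Nadia): max(-17, 28, -3, -10) = 28
N (Ravi): min(22, 6) = 6
P (Ravi): min(52, -82, -38) = -82
Q (Ravi): min(14, -44, 58, -88) = -88
D (Nadia): max(6, -82, -88) = 6
R (Ravi): min(93, 83, -50) = -50
S (Ravi): min(-23, -78, 64) = -78
T (Ravi): min(-98, 16) = -98
E (Nadia): max(-50, -78, -98) = -50
A (Ravi): min(28, 6, -50) = -50
U (Ravi): min(-94, 45) = -94
V (Ravi): min(89, 0) = 0
F (Nadia): max(-94, 0) = 0
W (Ravi): min(-83, -37) = -83
X (Ravi): min(94, -16) = -16
Y (Ravi): min(-31, -30) = -31
G (Nadia): max(-83, -16, -31) = -16
Z (Ravi): min(-63, -37, -48) = -63
AA (Ravi): min(-32, -27, -54) = -54
AB (Ravi): min(-44, 84, -79, 20) = -79
AC (Ravi): min(3, -32, -99) = -99
H (Nadia): max(-63, -54, -79, -99) = -54
B (Ravi): min(0, -16, -54) = -54
R0 (Nadia): max(-50, -54) = -50
At R0, Nadia picks A (highest: -50).
At A, Ravi picks E (lowest: -50).
At E, Nadia picks R (highest: -50).
At R, Ravi picks leaf22 (lowest: -50).
Terminal value -50.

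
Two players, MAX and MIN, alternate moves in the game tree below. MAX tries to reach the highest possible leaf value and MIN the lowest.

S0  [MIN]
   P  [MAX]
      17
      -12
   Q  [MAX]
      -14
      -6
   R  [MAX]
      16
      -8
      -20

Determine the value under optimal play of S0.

P (MAX): max(17, -12) = 17
Q (MAX): max(-14, -6) = -6
R (MAX): max(16, -8, -20) = 16
S0 (MIN): min(17, -6, 16) = -6

-6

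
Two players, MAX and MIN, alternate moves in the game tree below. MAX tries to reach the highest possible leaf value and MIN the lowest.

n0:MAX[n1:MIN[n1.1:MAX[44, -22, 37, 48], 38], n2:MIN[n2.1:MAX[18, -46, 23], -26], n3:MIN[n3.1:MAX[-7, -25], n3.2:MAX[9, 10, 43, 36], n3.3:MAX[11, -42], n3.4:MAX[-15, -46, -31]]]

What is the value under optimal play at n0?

n1.1 (MAX): max(44, -22, 37, 48) = 48
n1 (MIN): min(48, 38) = 38
n2.1 (MAX): max(18, -46, 23) = 23
n2 (MIN): min(23, -26) = -26
n3.1 (MAX): max(-7, -25) = -7
n3.2 (MAX): max(9, 10, 43, 36) = 43
n3.3 (MAX): max(11, -42) = 11
n3.4 (MAX): max(-15, -46, -31) = -15
n3 (MIN): min(-7, 43, 11, -15) = -15
n0 (MAX): max(38, -26, -15) = 38

38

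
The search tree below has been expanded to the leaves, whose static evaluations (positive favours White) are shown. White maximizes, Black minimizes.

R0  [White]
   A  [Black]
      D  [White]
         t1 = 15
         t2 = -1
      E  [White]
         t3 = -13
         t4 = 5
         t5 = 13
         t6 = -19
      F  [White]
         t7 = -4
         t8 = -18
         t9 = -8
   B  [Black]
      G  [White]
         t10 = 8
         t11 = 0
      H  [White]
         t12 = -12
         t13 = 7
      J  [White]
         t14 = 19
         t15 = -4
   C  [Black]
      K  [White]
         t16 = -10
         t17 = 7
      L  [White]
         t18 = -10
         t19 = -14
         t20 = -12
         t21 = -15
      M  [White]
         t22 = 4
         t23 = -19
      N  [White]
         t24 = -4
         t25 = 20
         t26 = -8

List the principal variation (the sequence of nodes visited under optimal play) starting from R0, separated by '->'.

R0 -> B -> H -> t13

D (White): max(15, -1) = 15
E (White): max(-13, 5, 13, -19) = 13
F (White): max(-4, -18, -8) = -4
A (Black): min(15, 13, -4) = -4
G (White): max(8, 0) = 8
H (White): max(-12, 7) = 7
J (White): max(19, -4) = 19
B (Black): min(8, 7, 19) = 7
K (White): max(-10, 7) = 7
L (White): max(-10, -14, -12, -15) = -10
M (White): max(4, -19) = 4
N (White): max(-4, 20, -8) = 20
C (Black): min(7, -10, 4, 20) = -10
R0 (White): max(-4, 7, -10) = 7
At R0, White picks B (highest: 7).
At B, Black picks H (lowest: 7).
At H, White picks t13 (highest: 7).
Terminal value 7.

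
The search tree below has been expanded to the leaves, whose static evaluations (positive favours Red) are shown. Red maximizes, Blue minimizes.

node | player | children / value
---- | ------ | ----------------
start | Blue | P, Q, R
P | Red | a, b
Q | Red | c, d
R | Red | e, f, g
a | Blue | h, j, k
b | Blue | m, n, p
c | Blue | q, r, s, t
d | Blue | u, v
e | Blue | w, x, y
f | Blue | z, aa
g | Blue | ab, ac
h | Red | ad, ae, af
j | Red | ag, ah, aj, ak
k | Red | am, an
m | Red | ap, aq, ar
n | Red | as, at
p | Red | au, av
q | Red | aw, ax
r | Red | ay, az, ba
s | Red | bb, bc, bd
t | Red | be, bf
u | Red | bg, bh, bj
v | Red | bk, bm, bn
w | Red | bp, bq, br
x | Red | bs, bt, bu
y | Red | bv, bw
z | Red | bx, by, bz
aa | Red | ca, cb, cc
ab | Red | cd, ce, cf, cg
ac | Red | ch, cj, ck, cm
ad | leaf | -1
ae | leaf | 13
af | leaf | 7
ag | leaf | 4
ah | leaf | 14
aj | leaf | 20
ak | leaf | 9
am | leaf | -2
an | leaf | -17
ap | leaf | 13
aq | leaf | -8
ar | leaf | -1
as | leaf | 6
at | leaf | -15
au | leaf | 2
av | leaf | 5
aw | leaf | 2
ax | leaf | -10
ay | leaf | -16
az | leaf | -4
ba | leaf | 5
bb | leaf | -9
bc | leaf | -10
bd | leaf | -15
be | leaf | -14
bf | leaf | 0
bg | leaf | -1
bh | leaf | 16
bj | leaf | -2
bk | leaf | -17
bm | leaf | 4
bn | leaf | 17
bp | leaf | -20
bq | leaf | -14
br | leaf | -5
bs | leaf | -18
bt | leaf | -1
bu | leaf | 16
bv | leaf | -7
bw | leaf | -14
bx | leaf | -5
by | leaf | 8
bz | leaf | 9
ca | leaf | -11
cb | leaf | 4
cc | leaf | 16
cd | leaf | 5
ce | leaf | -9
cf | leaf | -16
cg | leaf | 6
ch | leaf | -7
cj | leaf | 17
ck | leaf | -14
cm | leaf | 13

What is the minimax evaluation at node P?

5

h (Red): max(-1, 13, 7) = 13
j (Red): max(4, 14, 20, 9) = 20
k (Red): max(-2, -17) = -2
a (Blue): min(13, 20, -2) = -2
m (Red): max(13, -8, -1) = 13
n (Red): max(6, -15) = 6
p (Red): max(2, 5) = 5
b (Blue): min(13, 6, 5) = 5
P (Red): max(-2, 5) = 5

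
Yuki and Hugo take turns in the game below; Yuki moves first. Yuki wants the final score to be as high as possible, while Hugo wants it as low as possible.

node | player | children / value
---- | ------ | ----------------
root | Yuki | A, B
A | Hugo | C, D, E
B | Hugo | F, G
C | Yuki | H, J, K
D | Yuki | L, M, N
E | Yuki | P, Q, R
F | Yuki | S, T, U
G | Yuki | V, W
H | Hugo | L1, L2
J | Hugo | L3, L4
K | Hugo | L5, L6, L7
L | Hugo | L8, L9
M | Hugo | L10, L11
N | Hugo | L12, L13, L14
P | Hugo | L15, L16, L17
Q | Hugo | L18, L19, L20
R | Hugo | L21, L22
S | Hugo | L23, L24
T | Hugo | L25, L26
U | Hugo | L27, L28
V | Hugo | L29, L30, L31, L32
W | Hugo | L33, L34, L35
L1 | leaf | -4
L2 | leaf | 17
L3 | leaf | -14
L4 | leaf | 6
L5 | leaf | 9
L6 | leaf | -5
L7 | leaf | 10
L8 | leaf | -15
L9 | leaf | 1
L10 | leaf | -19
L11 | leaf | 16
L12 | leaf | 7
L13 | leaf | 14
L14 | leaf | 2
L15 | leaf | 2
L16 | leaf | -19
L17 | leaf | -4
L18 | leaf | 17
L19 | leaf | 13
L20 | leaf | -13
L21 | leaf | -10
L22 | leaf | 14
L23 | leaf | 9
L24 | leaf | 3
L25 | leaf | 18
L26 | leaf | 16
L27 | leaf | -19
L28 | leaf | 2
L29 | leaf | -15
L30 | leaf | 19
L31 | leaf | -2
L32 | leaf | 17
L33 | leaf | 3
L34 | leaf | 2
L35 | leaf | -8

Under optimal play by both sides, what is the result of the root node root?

-8

H (Hugo): min(-4, 17) = -4
J (Hugo): min(-14, 6) = -14
K (Hugo): min(9, -5, 10) = -5
C (Yuki): max(-4, -14, -5) = -4
L (Hugo): min(-15, 1) = -15
M (Hugo): min(-19, 16) = -19
N (Hugo): min(7, 14, 2) = 2
D (Yuki): max(-15, -19, 2) = 2
P (Hugo): min(2, -19, -4) = -19
Q (Hugo): min(17, 13, -13) = -13
R (Hugo): min(-10, 14) = -10
E (Yuki): max(-19, -13, -10) = -10
A (Hugo): min(-4, 2, -10) = -10
S (Hugo): min(9, 3) = 3
T (Hugo): min(18, 16) = 16
U (Hugo): min(-19, 2) = -19
F (Yuki): max(3, 16, -19) = 16
V (Hugo): min(-15, 19, -2, 17) = -15
W (Hugo): min(3, 2, -8) = -8
G (Yuki): max(-15, -8) = -8
B (Hugo): min(16, -8) = -8
root (Yuki): max(-10, -8) = -8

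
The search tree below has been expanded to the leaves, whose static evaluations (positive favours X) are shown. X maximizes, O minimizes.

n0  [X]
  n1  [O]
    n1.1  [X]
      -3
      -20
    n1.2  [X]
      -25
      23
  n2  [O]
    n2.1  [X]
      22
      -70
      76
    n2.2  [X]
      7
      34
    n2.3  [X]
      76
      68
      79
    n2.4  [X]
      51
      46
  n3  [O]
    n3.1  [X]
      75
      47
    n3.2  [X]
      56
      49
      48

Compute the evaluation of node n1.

-3

n1.1 (X): max(-3, -20) = -3
n1.2 (X): max(-25, 23) = 23
n1 (O): min(-3, 23) = -3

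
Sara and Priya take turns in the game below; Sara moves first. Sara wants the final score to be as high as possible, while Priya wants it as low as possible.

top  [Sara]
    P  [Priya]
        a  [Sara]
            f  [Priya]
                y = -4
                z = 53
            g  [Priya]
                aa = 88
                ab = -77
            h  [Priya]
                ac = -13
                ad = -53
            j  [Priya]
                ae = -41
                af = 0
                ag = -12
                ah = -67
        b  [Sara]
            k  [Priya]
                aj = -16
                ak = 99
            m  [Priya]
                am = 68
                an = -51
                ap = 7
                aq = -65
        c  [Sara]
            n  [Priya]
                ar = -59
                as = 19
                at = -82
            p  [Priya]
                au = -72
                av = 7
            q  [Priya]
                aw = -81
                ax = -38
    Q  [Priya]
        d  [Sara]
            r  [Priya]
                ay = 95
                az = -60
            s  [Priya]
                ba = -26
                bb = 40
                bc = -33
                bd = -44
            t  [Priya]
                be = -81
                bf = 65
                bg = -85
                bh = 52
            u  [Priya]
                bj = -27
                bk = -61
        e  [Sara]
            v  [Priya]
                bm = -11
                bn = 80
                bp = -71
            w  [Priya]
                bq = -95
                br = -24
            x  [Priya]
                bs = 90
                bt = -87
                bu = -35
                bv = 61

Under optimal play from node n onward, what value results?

-82

n (Priya): min(-59, 19, -82) = -82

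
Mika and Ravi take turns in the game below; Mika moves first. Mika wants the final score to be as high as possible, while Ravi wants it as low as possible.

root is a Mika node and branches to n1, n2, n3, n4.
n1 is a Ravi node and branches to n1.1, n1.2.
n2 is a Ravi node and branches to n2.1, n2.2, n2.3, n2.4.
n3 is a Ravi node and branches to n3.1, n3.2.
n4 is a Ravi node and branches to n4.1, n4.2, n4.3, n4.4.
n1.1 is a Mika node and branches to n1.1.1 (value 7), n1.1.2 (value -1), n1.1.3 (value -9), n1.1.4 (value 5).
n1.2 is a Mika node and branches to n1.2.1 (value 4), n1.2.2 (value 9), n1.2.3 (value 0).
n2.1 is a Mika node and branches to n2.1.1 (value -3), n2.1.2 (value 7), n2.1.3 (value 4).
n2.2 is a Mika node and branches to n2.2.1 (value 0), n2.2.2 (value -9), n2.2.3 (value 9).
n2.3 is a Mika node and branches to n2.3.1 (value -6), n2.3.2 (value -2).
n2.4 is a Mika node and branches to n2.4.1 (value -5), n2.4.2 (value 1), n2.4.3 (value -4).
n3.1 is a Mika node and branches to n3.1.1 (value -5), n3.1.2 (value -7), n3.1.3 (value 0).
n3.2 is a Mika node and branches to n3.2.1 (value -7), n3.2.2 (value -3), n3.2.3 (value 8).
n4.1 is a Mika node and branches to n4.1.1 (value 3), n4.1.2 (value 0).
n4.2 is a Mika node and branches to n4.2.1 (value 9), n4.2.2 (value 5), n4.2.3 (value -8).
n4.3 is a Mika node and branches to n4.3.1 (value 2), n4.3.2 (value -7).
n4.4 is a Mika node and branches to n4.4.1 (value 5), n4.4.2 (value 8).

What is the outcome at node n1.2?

n1.2 (Mika): max(4, 9, 0) = 9

9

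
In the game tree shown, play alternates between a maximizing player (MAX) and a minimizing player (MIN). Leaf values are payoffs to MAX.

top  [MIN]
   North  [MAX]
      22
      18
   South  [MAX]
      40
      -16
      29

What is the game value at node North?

22

North (MAX): max(22, 18) = 22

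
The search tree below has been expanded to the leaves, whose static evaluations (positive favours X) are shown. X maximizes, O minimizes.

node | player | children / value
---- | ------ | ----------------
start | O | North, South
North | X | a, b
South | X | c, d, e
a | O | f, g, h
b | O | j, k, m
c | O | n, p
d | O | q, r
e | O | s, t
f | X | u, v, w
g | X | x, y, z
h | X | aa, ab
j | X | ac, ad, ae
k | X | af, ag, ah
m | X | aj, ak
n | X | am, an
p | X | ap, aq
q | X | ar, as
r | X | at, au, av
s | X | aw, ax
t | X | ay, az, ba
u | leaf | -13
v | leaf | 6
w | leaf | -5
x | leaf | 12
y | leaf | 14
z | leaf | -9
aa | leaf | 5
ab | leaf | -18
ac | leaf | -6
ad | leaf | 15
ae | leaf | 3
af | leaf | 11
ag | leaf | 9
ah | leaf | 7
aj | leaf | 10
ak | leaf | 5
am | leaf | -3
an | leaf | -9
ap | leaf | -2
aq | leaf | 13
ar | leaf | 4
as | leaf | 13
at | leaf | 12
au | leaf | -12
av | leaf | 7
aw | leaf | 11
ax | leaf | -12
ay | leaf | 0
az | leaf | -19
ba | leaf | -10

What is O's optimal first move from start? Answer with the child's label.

f (X): max(-13, 6, -5) = 6
g (X): max(12, 14, -9) = 14
h (X): max(5, -18) = 5
a (O): min(6, 14, 5) = 5
j (X): max(-6, 15, 3) = 15
k (X): max(11, 9, 7) = 11
m (X): max(10, 5) = 10
b (O): min(15, 11, 10) = 10
North (X): max(5, 10) = 10
n (X): max(-3, -9) = -3
p (X): max(-2, 13) = 13
c (O): min(-3, 13) = -3
q (X): max(4, 13) = 13
r (X): max(12, -12, 7) = 12
d (O): min(13, 12) = 12
s (X): max(11, -12) = 11
t (X): max(0, -19, -10) = 0
e (O): min(11, 0) = 0
South (X): max(-3, 12, 0) = 12
start (O): min(10, 12) = 10
O at start wants the lowest of {North=10, South=12}, so chooses North.

North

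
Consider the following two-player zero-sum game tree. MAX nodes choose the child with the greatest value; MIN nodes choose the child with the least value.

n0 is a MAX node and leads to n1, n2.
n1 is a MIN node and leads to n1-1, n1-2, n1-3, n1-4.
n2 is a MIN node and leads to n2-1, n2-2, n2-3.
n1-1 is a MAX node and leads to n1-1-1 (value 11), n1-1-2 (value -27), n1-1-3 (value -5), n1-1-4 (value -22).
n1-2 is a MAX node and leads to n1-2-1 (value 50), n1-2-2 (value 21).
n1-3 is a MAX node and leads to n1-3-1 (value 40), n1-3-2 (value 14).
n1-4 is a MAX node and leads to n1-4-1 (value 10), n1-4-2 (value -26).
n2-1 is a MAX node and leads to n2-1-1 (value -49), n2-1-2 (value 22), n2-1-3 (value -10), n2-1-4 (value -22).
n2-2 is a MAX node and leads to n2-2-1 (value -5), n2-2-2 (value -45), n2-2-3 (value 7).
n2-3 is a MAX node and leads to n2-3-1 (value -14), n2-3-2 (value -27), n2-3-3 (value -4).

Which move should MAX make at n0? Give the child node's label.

n1-1 (MAX): max(11, -27, -5, -22) = 11
n1-2 (MAX): max(50, 21) = 50
n1-3 (MAX): max(40, 14) = 40
n1-4 (MAX): max(10, -26) = 10
n1 (MIN): min(11, 50, 40, 10) = 10
n2-1 (MAX): max(-49, 22, -10, -22) = 22
n2-2 (MAX): max(-5, -45, 7) = 7
n2-3 (MAX): max(-14, -27, -4) = -4
n2 (MIN): min(22, 7, -4) = -4
n0 (MAX): max(10, -4) = 10
MAX at n0 wants the highest of {n1=10, n2=-4}, so chooses n1.

n1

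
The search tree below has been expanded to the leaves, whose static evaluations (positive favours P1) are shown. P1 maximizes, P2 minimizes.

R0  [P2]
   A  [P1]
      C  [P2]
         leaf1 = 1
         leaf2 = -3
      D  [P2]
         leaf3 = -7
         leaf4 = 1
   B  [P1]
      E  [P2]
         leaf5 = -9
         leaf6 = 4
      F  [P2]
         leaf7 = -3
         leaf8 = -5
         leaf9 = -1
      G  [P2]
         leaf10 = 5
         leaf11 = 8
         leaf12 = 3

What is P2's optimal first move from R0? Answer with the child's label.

A

C (P2): min(1, -3) = -3
D (P2): min(-7, 1) = -7
A (P1): max(-3, -7) = -3
E (P2): min(-9, 4) = -9
F (P2): min(-3, -5, -1) = -5
G (P2): min(5, 8, 3) = 3
B (P1): max(-9, -5, 3) = 3
R0 (P2): min(-3, 3) = -3
P2 at R0 wants the lowest of {A=-3, B=3}, so chooses A.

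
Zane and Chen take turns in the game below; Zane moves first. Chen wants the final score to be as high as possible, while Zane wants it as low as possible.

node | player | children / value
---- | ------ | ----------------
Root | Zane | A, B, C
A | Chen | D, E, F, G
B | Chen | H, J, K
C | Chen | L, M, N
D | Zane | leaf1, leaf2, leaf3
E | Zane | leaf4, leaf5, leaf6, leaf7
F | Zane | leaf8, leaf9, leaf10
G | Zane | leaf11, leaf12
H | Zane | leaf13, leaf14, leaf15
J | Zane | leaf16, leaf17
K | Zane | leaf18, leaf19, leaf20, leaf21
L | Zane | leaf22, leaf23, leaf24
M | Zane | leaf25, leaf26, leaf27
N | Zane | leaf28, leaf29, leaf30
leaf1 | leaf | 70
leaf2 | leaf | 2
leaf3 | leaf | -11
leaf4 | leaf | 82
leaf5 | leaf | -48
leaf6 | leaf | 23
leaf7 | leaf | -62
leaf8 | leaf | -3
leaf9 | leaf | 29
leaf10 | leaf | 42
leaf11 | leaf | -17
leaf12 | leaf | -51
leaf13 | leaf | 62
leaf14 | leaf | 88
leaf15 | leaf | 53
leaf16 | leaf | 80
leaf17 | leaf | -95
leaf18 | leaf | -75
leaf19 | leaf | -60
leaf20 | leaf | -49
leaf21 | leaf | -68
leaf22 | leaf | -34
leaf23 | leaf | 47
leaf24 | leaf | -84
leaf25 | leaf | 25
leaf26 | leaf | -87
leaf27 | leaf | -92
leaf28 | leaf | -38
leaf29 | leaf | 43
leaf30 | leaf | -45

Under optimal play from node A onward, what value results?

-3

D (Zane): min(70, 2, -11) = -11
E (Zane): min(82, -48, 23, -62) = -62
F (Zane): min(-3, 29, 42) = -3
G (Zane): min(-17, -51) = -51
A (Chen): max(-11, -62, -3, -51) = -3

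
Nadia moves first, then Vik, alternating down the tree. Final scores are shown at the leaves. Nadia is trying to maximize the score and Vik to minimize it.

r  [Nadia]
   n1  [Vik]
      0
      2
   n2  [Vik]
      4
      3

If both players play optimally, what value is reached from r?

3

n1 (Vik): min(0, 2) = 0
n2 (Vik): min(4, 3) = 3
r (Nadia): max(0, 3) = 3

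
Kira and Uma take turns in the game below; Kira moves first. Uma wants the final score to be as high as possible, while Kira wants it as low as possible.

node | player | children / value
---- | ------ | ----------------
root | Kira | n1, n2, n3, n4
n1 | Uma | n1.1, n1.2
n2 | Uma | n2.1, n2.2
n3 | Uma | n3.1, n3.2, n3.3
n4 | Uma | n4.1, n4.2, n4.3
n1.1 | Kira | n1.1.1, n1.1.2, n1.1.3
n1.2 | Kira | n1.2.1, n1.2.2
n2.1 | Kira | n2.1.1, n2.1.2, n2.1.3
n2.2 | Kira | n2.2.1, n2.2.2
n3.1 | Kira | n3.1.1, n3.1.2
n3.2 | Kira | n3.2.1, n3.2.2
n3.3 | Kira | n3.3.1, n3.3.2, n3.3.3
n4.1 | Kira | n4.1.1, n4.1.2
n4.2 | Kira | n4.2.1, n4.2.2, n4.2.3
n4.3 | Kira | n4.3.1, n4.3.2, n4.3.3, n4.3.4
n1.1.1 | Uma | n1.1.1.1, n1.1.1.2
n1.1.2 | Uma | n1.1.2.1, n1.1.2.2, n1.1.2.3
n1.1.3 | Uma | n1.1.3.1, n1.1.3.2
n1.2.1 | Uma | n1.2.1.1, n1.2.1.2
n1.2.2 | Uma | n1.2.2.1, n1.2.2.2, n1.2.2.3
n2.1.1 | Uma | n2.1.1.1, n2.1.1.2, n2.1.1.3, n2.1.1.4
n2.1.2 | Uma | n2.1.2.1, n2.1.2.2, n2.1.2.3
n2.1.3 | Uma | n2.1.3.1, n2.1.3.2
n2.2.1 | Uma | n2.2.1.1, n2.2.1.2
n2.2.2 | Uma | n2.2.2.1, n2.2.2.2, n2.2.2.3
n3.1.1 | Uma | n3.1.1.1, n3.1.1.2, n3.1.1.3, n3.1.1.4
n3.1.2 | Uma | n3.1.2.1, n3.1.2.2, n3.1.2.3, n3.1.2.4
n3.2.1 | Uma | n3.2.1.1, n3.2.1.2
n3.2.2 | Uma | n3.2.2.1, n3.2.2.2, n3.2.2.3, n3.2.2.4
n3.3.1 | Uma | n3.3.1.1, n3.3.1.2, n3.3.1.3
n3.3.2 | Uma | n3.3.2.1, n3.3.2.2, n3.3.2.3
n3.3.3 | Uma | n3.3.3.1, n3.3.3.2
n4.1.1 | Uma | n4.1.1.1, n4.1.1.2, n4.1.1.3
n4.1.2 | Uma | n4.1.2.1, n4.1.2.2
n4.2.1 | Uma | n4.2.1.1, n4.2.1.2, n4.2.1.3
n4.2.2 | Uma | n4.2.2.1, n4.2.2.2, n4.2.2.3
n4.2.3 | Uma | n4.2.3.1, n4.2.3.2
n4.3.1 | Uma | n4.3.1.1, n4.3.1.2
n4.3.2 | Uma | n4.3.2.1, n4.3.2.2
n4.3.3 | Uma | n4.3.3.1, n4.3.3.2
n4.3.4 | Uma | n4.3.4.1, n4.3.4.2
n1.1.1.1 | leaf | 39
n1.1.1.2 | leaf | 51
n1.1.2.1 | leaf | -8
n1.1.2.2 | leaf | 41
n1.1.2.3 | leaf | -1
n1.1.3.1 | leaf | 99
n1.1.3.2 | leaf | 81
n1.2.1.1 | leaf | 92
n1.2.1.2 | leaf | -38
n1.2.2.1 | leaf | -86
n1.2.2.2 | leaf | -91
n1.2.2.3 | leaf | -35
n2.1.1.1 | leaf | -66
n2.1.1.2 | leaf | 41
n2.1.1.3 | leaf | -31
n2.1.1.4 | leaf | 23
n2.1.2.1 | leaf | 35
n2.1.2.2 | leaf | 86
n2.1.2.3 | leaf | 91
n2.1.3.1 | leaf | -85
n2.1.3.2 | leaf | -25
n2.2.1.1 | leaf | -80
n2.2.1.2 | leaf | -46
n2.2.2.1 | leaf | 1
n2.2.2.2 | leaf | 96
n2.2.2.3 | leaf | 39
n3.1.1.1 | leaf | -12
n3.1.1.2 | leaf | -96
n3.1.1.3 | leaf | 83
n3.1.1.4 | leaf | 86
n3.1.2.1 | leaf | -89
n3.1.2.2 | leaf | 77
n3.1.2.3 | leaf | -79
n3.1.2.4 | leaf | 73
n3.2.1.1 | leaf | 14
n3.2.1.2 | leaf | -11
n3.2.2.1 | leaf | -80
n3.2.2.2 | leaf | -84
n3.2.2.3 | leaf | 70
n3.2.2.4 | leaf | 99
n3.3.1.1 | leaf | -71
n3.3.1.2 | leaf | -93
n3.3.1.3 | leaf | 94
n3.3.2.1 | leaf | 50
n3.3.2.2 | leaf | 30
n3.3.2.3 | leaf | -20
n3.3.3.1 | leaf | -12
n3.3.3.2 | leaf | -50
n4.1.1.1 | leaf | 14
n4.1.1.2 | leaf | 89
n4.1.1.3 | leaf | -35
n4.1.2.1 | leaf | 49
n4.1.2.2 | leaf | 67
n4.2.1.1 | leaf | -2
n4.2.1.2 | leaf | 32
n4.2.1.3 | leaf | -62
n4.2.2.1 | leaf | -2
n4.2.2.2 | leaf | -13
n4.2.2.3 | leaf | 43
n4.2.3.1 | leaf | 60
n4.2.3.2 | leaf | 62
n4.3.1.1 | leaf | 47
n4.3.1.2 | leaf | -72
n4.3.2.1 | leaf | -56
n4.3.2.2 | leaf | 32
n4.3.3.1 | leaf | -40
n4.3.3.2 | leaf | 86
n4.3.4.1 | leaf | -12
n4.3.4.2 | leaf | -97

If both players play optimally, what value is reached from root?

-25

n1.1.1 (Uma): max(39, 51) = 51
n1.1.2 (Uma): max(-8, 41, -1) = 41
n1.1.3 (Uma): max(99, 81) = 99
n1.1 (Kira): min(51, 41, 99) = 41
n1.2.1 (Uma): max(92, -38) = 92
n1.2.2 (Uma): max(-86, -91, -35) = -35
n1.2 (Kira): min(92, -35) = -35
n1 (Uma): max(41, -35) = 41
n2.1.1 (Uma): max(-66, 41, -31, 23) = 41
n2.1.2 (Uma): max(35, 86, 91) = 91
n2.1.3 (Uma): max(-85, -25) = -25
n2.1 (Kira): min(41, 91, -25) = -25
n2.2.1 (Uma): max(-80, -46) = -46
n2.2.2 (Uma): max(1, 96, 39) = 96
n2.2 (Kira): min(-46, 96) = -46
n2 (Uma): max(-25, -46) = -25
n3.1.1 (Uma): max(-12, -96, 83, 86) = 86
n3.1.2 (Uma): max(-89, 77, -79, 73) = 77
n3.1 (Kira): min(86, 77) = 77
n3.2.1 (Uma): max(14, -11) = 14
n3.2.2 (Uma): max(-80, -84, 70, 99) = 99
n3.2 (Kira): min(14, 99) = 14
n3.3.1 (Uma): max(-71, -93, 94) = 94
n3.3.2 (Uma): max(50, 30, -20) = 50
n3.3.3 (Uma): max(-12, -50) = -12
n3.3 (Kira): min(94, 50, -12) = -12
n3 (Uma): max(77, 14, -12) = 77
n4.1.1 (Uma): max(14, 89, -35) = 89
n4.1.2 (Uma): max(49, 67) = 67
n4.1 (Kira): min(89, 67) = 67
n4.2.1 (Uma): max(-2, 32, -62) = 32
n4.2.2 (Uma): max(-2, -13, 43) = 43
n4.2.3 (Uma): max(60, 62) = 62
n4.2 (Kira): min(32, 43, 62) = 32
n4.3.1 (Uma): max(47, -72) = 47
n4.3.2 (Uma): max(-56, 32) = 32
n4.3.3 (Uma): max(-40, 86) = 86
n4.3.4 (Uma): max(-12, -97) = -12
n4.3 (Kira): min(47, 32, 86, -12) = -12
n4 (Uma): max(67, 32, -12) = 67
root (Kira): min(41, -25, 77, 67) = -25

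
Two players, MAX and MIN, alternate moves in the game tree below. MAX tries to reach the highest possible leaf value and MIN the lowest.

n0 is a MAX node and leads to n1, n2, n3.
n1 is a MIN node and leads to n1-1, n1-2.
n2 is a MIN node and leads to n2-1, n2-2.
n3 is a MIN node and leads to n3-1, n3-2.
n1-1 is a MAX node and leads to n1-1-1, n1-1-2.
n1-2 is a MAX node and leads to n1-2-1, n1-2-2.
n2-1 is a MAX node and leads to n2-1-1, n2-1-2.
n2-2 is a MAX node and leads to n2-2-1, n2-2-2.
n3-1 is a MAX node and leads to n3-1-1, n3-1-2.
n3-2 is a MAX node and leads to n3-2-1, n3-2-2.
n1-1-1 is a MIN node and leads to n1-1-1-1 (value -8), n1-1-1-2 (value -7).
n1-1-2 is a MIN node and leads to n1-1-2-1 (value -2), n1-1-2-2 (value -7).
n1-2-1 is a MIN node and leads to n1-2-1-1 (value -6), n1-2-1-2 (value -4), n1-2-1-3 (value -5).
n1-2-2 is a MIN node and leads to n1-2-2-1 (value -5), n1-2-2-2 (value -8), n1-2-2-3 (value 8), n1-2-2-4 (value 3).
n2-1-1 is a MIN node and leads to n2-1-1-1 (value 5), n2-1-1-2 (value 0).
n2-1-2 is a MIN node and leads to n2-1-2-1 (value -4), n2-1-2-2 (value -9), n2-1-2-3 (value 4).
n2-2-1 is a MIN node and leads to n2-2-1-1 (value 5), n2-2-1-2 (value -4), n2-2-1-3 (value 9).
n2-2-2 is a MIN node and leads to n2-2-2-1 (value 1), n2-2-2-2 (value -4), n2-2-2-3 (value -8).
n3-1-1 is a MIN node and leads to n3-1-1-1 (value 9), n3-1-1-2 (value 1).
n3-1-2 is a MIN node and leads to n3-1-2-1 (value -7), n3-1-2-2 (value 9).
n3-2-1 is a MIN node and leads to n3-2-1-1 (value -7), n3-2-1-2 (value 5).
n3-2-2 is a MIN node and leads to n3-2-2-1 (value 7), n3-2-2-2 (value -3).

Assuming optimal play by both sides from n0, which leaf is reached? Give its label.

n3-2-2-2

n1-1-1 (MIN): min(-8, -7) = -8
n1-1-2 (MIN): min(-2, -7) = -7
n1-1 (MAX): max(-8, -7) = -7
n1-2-1 (MIN): min(-6, -4, -5) = -6
n1-2-2 (MIN): min(-5, -8, 8, 3) = -8
n1-2 (MAX): max(-6, -8) = -6
n1 (MIN): min(-7, -6) = -7
n2-1-1 (MIN): min(5, 0) = 0
n2-1-2 (MIN): min(-4, -9, 4) = -9
n2-1 (MAX): max(0, -9) = 0
n2-2-1 (MIN): min(5, -4, 9) = -4
n2-2-2 (MIN): min(1, -4, -8) = -8
n2-2 (MAX): max(-4, -8) = -4
n2 (MIN): min(0, -4) = -4
n3-1-1 (MIN): min(9, 1) = 1
n3-1-2 (MIN): min(-7, 9) = -7
n3-1 (MAX): max(1, -7) = 1
n3-2-1 (MIN): min(-7, 5) = -7
n3-2-2 (MIN): min(7, -3) = -3
n3-2 (MAX): max(-7, -3) = -3
n3 (MIN): min(1, -3) = -3
n0 (MAX): max(-7, -4, -3) = -3
At n0, MAX picks n3 (highest: -3).
At n3, MIN picks n3-2 (lowest: -3).
At n3-2, MAX picks n3-2-2 (highest: -3).
At n3-2-2, MIN picks n3-2-2-2 (lowest: -3).
Terminal value -3.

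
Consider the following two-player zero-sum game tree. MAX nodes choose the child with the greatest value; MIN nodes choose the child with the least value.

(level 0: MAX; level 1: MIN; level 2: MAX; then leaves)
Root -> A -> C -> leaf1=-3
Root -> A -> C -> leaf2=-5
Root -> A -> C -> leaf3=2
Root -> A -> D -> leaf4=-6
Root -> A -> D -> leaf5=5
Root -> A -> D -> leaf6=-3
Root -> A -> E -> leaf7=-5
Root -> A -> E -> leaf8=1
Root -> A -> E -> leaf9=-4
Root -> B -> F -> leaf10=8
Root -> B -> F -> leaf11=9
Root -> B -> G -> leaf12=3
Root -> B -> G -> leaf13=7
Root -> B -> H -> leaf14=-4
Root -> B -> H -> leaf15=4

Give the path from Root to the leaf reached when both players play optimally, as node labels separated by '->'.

Root -> B -> H -> leaf15

C (MAX): max(-3, -5, 2) = 2
D (MAX): max(-6, 5, -3) = 5
E (MAX): max(-5, 1, -4) = 1
A (MIN): min(2, 5, 1) = 1
F (MAX): max(8, 9) = 9
G (MAX): max(3, 7) = 7
H (MAX): max(-4, 4) = 4
B (MIN): min(9, 7, 4) = 4
Root (MAX): max(1, 4) = 4
At Root, MAX picks B (highest: 4).
At B, MIN picks H (lowest: 4).
At H, MAX picks leaf15 (highest: 4).
Terminal value 4.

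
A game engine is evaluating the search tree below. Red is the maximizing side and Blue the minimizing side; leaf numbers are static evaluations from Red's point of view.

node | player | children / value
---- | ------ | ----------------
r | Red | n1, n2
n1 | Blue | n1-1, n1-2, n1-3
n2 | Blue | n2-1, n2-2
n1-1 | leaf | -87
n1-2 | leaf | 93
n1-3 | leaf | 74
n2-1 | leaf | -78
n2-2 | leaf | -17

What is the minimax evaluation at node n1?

n1 (Blue): min(-87, 93, 74) = -87

-87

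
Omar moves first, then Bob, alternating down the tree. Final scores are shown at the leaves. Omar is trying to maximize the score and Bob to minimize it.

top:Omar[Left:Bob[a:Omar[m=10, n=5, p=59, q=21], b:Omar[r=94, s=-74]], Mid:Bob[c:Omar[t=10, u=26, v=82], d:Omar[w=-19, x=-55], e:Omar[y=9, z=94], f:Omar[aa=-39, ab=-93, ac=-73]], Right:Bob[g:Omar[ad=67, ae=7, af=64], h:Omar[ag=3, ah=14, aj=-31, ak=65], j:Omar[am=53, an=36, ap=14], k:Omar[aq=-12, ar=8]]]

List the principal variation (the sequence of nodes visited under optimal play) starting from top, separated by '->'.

top -> Left -> a -> p

a (Omar): max(10, 5, 59, 21) = 59
b (Omar): max(94, -74) = 94
Left (Bob): min(59, 94) = 59
c (Omar): max(10, 26, 82) = 82
d (Omar): max(-19, -55) = -19
e (Omar): max(9, 94) = 94
f (Omar): max(-39, -93, -73) = -39
Mid (Bob): min(82, -19, 94, -39) = -39
g (Omar): max(67, 7, 64) = 67
h (Omar): max(3, 14, -31, 65) = 65
j (Omar): max(53, 36, 14) = 53
k (Omar): max(-12, 8) = 8
Right (Bob): min(67, 65, 53, 8) = 8
top (Omar): max(59, -39, 8) = 59
At top, Omar picks Left (highest: 59).
At Left, Bob picks a (lowest: 59).
At a, Omar picks p (highest: 59).
Terminal value 59.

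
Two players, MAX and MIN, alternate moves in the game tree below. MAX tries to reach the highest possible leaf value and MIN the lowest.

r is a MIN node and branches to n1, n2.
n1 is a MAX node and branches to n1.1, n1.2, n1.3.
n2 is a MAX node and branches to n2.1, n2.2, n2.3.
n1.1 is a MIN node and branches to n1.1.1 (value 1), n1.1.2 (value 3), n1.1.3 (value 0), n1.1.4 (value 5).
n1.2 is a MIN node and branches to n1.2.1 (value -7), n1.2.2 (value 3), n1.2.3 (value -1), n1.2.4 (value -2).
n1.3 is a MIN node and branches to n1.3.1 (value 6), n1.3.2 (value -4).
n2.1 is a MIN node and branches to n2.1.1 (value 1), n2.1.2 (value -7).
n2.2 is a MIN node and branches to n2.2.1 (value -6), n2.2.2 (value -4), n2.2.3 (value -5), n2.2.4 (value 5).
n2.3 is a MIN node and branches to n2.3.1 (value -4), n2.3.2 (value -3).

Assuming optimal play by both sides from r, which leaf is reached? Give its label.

n2.3.1

n1.1 (MIN): min(1, 3, 0, 5) = 0
n1.2 (MIN): min(-7, 3, -1, -2) = -7
n1.3 (MIN): min(6, -4) = -4
n1 (MAX): max(0, -7, -4) = 0
n2.1 (MIN): min(1, -7) = -7
n2.2 (MIN): min(-6, -4, -5, 5) = -6
n2.3 (MIN): min(-4, -3) = -4
n2 (MAX): max(-7, -6, -4) = -4
r (MIN): min(0, -4) = -4
At r, MIN picks n2 (lowest: -4).
At n2, MAX picks n2.3 (highest: -4).
At n2.3, MIN picks n2.3.1 (lowest: -4).
Terminal value -4.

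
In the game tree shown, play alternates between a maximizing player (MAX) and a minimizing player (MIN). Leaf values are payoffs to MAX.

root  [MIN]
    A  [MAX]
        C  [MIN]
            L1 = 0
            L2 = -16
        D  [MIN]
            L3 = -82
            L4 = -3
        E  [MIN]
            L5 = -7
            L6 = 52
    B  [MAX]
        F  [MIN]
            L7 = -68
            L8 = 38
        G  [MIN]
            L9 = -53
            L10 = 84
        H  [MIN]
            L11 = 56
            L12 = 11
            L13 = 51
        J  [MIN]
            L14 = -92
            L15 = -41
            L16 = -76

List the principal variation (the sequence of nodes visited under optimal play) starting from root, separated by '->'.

root -> A -> E -> L5

C (MIN): min(0, -16) = -16
D (MIN): min(-82, -3) = -82
E (MIN): min(-7, 52) = -7
A (MAX): max(-16, -82, -7) = -7
F (MIN): min(-68, 38) = -68
G (MIN): min(-53, 84) = -53
H (MIN): min(56, 11, 51) = 11
J (MIN): min(-92, -41, -76) = -92
B (MAX): max(-68, -53, 11, -92) = 11
root (MIN): min(-7, 11) = -7
At root, MIN picks A (lowest: -7).
At A, MAX picks E (highest: -7).
At E, MIN picks L5 (lowest: -7).
Terminal value -7.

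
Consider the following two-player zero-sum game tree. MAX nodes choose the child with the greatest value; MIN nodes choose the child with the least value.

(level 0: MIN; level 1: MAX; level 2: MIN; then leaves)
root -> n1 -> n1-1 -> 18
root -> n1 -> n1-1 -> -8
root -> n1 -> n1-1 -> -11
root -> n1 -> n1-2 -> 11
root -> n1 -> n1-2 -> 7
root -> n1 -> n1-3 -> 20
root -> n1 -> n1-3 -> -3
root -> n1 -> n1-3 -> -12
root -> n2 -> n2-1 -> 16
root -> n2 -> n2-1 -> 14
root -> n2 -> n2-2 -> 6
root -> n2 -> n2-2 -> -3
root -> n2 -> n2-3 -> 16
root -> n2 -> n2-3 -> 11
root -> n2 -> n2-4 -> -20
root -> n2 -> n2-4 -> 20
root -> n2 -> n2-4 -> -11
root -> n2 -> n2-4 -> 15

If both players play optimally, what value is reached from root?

7

n1-1 (MIN): min(18, -8, -11) = -11
n1-2 (MIN): min(11, 7) = 7
n1-3 (MIN): min(20, -3, -12) = -12
n1 (MAX): max(-11, 7, -12) = 7
n2-1 (MIN): min(16, 14) = 14
n2-2 (MIN): min(6, -3) = -3
n2-3 (MIN): min(16, 11) = 11
n2-4 (MIN): min(-20, 20, -11, 15) = -20
n2 (MAX): max(14, -3, 11, -20) = 14
root (MIN): min(7, 14) = 7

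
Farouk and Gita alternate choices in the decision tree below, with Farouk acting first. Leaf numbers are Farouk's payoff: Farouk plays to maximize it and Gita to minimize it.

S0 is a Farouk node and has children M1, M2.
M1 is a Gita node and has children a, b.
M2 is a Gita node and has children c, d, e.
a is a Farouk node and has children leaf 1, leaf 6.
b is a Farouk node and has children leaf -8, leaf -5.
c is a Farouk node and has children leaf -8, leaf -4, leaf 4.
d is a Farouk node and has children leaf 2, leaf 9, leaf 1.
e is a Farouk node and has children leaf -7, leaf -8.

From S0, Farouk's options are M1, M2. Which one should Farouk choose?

a (Farouk): max(1, 6) = 6
b (Farouk): max(-8, -5) = -5
M1 (Gita): min(6, -5) = -5
c (Farouk): max(-8, -4, 4) = 4
d (Farouk): max(2, 9, 1) = 9
e (Farouk): max(-7, -8) = -7
M2 (Gita): min(4, 9, -7) = -7
S0 (Farouk): max(-5, -7) = -5
Farouk at S0 wants the highest of {M1=-5, M2=-7}, so chooses M1.

M1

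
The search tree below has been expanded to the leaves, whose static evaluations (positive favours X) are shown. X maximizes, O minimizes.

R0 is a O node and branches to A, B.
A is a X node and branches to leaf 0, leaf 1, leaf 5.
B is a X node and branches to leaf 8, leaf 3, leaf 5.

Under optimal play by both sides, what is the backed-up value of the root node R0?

5

A (X): max(0, 1, 5) = 5
B (X): max(8, 3, 5) = 8
R0 (O): min(5, 8) = 5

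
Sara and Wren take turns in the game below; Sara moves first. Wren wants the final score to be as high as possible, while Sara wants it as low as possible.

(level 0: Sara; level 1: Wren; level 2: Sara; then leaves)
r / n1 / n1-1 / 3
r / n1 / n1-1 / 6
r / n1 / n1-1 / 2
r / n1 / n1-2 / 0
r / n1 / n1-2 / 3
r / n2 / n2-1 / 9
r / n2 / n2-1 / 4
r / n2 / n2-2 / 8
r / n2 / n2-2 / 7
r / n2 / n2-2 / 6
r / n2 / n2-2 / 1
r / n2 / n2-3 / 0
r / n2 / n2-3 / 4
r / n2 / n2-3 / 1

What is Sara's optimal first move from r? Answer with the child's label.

n1-1 (Sara): min(3, 6, 2) = 2
n1-2 (Sara): min(0, 3) = 0
n1 (Wren): max(2, 0) = 2
n2-1 (Sara): min(9, 4) = 4
n2-2 (Sara): min(8, 7, 6, 1) = 1
n2-3 (Sara): min(0, 4, 1) = 0
n2 (Wren): max(4, 1, 0) = 4
r (Sara): min(2, 4) = 2
Sara at r wants the lowest of {n1=2, n2=4}, so chooses n1.

n1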